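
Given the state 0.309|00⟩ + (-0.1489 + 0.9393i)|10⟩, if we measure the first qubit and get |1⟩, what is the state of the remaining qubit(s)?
(-0.1566 + 0.9877i)|0⟩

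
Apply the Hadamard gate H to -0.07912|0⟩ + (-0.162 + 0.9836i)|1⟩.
(-0.1705 + 0.6955i)|0⟩ + (0.05861 - 0.6955i)|1⟩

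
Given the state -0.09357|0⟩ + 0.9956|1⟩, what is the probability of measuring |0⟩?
0.008755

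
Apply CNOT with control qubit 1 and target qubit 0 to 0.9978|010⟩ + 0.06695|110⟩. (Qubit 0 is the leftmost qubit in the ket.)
0.06695|010⟩ + 0.9978|110⟩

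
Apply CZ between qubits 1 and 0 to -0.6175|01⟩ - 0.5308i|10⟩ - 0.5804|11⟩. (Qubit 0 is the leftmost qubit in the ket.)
-0.6175|01⟩ - 0.5308i|10⟩ + 0.5804|11⟩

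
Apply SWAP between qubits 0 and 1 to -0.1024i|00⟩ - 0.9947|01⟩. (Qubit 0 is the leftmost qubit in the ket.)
-0.1024i|00⟩ - 0.9947|10⟩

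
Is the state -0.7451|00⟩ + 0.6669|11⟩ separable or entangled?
Entangled

Writing the state as a|00⟩ + b|01⟩ + c|10⟩ + d|11⟩, it is a product state iff ad − bc = 0.
Here (a, b, c, d) = (-0.7451, 0, 0, 0.6669): ad − bc = (-0.7451)(0.6669) − (0)(0) = -0.4969 ≠ 0, so the state is entangled.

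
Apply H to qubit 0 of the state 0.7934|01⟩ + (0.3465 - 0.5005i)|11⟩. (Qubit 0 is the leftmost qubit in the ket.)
(0.806 - 0.3539i)|01⟩ + (0.316 + 0.3539i)|11⟩

H on qubit 0 mixes each pair of kets that differ only in qubit 0: amplitudes (a, b) of (|…0…⟩, |…1…⟩) become ((a + b)/√2, (a − b)/√2). Kets absent from the input have amplitude 0.
(|01⟩, |11⟩): (a, b) = (0.7934, (0.3465 - 0.5005i)) → ((0.806 - 0.3539i), (0.316 + 0.3539i))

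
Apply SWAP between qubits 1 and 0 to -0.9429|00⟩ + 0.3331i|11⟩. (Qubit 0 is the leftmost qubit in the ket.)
-0.9429|00⟩ + 0.3331i|11⟩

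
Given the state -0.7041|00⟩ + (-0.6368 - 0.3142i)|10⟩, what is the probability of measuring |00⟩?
0.4958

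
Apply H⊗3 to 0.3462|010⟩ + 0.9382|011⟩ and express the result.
0.4541|000⟩ - 0.2093|001⟩ - 0.4541|010⟩ + 0.2093|011⟩ + 0.4541|100⟩ - 0.2093|101⟩ - 0.4541|110⟩ + 0.2093|111⟩

H⊗3 gives amp(|y⟩) = (1/2√2) Σ_x (−1)^(x·y) amp(|x⟩), where x·y is the number of positions in which both x and y have a 1.
|000⟩: (0.3462 + 0.9382)/(2√2) = 0.4541
|001⟩: (0.3462 - 0.9382)/(2√2) = -0.2093
|010⟩: (-0.3462 - 0.9382)/(2√2) = -0.4541
|011⟩: (-0.3462 + 0.9382)/(2√2) = 0.2093
|100⟩: (0.3462 + 0.9382)/(2√2) = 0.4541
|101⟩: (0.3462 - 0.9382)/(2√2) = -0.2093
|110⟩: (-0.3462 - 0.9382)/(2√2) = -0.4541
|111⟩: (-0.3462 + 0.9382)/(2√2) = 0.2093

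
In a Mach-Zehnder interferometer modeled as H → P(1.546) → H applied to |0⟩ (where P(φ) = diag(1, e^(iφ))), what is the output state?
(0.5124 + 0.4998i)|0⟩ + (0.4876 - 0.4998i)|1⟩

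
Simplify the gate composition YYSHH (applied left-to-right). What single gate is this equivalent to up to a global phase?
S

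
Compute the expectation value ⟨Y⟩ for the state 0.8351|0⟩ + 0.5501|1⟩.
0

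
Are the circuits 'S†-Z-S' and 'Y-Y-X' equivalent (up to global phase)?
No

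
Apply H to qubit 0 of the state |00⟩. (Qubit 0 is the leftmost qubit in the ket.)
1/√2|00⟩ + 1/√2|10⟩

H on qubit 0 mixes each pair of kets that differ only in qubit 0: amplitudes (a, b) of (|…0…⟩, |…1…⟩) become ((a + b)/√2, (a − b)/√2). Kets absent from the input have amplitude 0.
(|00⟩, |10⟩): (a, b) = (1, 0) → (1/√2, 1/√2)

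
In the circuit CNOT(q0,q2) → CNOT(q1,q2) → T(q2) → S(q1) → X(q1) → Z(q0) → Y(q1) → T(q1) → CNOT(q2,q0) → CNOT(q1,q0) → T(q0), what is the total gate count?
11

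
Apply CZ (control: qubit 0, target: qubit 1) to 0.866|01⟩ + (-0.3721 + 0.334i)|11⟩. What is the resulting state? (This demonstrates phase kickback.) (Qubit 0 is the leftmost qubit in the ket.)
0.866|01⟩ + (0.3721 - 0.334i)|11⟩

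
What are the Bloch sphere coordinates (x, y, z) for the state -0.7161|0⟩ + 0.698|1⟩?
(-0.9997, 0, 0.0256)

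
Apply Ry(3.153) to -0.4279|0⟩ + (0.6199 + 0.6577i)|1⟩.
(-0.6174 - 0.6577i)|0⟩ + (-0.4314 - 0.003751i)|1⟩

Ry(3.153) = [[cos(θ/2), −sin(θ/2)], [sin(θ/2), cos(θ/2)]]; θ = 3.153, cos(θ/2) ≈ -0.00570364, sin(θ/2) ≈ 0.999984.
With a = amp(|0⟩) = -0.4279 and b = amp(|1⟩) = (0.6199 + 0.6577i):
new amp(|0⟩) = (-0.00570364)·a + (-0.999984)·b = (-0.6174 - 0.6577i)
new amp(|1⟩) = (0.999984)·a + (-0.00570364)·b = (-0.4314 - 0.003751i)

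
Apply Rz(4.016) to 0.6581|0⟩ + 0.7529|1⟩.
(-0.2786 - 0.5962i)|0⟩ + (-0.3188 + 0.6821i)|1⟩

Rz(4.016) = [[e^(−iθ/2), 0], [0, e^(iθ/2)]] with e^(±iθ/2) = cos(θ/2) ± i·sin(θ/2); θ = 4.016, cos(θ/2) ≈ -0.423408, sin(θ/2) ≈ 0.905939.
With a = amp(|0⟩) = 0.6581 and b = amp(|1⟩) = 0.7529:
new amp(|0⟩) = (-0.423408 - 0.905939i)·a = (-0.2786 - 0.5962i)
new amp(|1⟩) = (-0.423408 + 0.905939i)·b = (-0.3188 + 0.6821i)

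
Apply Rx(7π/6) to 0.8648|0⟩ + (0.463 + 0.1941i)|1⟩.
(-0.03634 - 0.4472i)|0⟩ + (-0.1198 - 0.8856i)|1⟩

Rx(7π/6) = [[cos(θ/2), −i·sin(θ/2)], [−i·sin(θ/2), cos(θ/2)]]; θ = 7π/6, cos(θ/2) ≈ -0.258819, sin(θ/2) ≈ 0.965926.
With a = amp(|0⟩) = 0.8648 and b = amp(|1⟩) = (0.463 + 0.1941i):
new amp(|0⟩) = (-0.258819)·a + (-0.965926i)·b = (-0.03634 - 0.4472i)
new amp(|1⟩) = (-0.965926i)·a + (-0.258819)·b = (-0.1198 - 0.8856i)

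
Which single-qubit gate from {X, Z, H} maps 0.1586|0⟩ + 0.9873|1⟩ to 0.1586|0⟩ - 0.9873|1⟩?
Z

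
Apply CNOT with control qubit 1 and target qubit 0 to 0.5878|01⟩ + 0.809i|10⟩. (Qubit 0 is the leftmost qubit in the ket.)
0.809i|10⟩ + 0.5878|11⟩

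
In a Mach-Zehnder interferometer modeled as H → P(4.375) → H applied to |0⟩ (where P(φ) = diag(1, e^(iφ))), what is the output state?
(0.3345 - 0.4718i)|0⟩ + (0.6655 + 0.4718i)|1⟩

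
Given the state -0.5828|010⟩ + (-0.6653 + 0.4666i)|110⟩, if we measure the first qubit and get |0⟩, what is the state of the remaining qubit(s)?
-|10⟩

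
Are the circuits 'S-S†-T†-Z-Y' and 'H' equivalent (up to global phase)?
No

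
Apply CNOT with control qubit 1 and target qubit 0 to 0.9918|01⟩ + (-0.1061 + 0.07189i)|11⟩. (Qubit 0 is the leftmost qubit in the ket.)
(-0.1061 + 0.07189i)|01⟩ + 0.9918|11⟩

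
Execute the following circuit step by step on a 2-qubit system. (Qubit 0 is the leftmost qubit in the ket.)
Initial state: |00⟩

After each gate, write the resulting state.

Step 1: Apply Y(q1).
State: i|01⟩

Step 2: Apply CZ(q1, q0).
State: i|01⟩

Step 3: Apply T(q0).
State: i|01⟩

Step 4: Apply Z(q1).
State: -i|01⟩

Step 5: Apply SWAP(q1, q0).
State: -i|10⟩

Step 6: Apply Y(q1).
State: |11⟩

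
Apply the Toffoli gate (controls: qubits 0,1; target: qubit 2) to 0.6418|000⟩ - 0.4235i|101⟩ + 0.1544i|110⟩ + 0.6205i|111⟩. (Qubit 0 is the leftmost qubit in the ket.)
0.6418|000⟩ - 0.4235i|101⟩ + 0.6205i|110⟩ + 0.1544i|111⟩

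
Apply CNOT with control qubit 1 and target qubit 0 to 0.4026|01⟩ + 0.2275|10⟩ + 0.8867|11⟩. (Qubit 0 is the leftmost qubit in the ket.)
0.8867|01⟩ + 0.2275|10⟩ + 0.4026|11⟩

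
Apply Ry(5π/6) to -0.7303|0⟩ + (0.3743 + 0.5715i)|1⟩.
(-0.5506 - 0.552i)|0⟩ + (-0.6085 + 0.1479i)|1⟩

Ry(5π/6) = [[cos(θ/2), −sin(θ/2)], [sin(θ/2), cos(θ/2)]]; θ = 5π/6, cos(θ/2) ≈ 0.258819, sin(θ/2) ≈ 0.965926.
With a = amp(|0⟩) = -0.7303 and b = amp(|1⟩) = (0.3743 + 0.5715i):
new amp(|0⟩) = (0.258819)·a + (-0.965926)·b = (-0.5506 - 0.552i)
new amp(|1⟩) = (0.965926)·a + (0.258819)·b = (-0.6085 + 0.1479i)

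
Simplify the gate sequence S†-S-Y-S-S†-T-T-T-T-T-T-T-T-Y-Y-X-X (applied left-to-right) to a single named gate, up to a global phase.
Y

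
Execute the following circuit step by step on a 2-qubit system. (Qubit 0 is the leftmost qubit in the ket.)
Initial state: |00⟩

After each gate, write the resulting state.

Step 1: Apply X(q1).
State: |01⟩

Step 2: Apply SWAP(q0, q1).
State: |10⟩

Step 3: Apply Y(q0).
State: -i|00⟩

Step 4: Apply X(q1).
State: -i|01⟩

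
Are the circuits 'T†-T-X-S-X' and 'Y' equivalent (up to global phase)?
No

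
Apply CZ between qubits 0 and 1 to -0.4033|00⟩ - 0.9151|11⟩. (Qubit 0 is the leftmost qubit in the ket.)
-0.4033|00⟩ + 0.9151|11⟩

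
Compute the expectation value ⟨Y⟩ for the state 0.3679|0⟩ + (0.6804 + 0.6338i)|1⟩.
0.4664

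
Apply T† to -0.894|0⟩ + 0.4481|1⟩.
-0.894|0⟩ + (0.3169 - 0.3169i)|1⟩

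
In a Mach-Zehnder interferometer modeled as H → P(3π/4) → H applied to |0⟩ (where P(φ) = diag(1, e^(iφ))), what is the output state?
(0.1464 + (1/√8)i)|0⟩ + (0.8536 - (1/√8)i)|1⟩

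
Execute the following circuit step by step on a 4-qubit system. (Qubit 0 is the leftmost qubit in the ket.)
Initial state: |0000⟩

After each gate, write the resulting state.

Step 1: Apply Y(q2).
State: i|0010⟩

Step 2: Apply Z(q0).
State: i|0010⟩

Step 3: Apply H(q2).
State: (1/√2)i|0000⟩ - (1/√2)i|0010⟩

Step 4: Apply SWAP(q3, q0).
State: (1/√2)i|0000⟩ - (1/√2)i|0010⟩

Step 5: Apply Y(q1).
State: -1/√2|0100⟩ + 1/√2|0110⟩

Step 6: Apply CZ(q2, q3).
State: -1/√2|0100⟩ + 1/√2|0110⟩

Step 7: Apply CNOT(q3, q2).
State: -1/√2|0100⟩ + 1/√2|0110⟩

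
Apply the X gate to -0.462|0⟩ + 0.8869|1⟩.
0.8869|0⟩ - 0.462|1⟩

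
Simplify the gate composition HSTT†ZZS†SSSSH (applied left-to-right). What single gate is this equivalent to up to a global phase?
I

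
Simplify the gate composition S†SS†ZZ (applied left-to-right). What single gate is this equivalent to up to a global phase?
S†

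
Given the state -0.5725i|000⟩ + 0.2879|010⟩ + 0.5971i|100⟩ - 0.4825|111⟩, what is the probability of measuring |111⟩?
0.2328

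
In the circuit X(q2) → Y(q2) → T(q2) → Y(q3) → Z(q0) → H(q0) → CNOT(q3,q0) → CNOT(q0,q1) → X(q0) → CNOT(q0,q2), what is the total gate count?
10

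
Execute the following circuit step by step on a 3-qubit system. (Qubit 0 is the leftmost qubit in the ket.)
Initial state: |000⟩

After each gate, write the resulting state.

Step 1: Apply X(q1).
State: |010⟩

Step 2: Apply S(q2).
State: |010⟩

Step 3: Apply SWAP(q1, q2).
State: |001⟩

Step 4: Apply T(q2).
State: (1/√2 + (1/√2)i)|001⟩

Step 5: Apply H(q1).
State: (1/2 + (1/2)i)|001⟩ + (1/2 + (1/2)i)|011⟩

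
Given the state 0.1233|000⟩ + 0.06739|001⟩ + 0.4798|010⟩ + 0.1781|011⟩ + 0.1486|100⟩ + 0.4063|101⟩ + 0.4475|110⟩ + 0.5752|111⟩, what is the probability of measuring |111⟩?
0.3309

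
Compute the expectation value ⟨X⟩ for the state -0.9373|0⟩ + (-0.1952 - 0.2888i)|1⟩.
0.3659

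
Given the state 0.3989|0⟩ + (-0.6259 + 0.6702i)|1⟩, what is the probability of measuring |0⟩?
0.1591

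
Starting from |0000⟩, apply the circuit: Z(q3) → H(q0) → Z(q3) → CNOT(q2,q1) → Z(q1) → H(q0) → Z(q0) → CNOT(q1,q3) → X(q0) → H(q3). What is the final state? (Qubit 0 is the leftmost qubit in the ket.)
1/√2|1000⟩ + 1/√2|1001⟩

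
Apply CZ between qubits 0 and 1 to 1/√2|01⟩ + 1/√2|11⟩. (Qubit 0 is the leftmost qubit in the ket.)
1/√2|01⟩ - 1/√2|11⟩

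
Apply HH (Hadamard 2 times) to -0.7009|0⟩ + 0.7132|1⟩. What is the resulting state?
-0.7009|0⟩ + 0.7132|1⟩

H² = I, so an even number of Hadamards cancels: H^2 = I and the state is unchanged.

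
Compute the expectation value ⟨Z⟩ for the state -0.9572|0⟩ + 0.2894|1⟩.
0.8325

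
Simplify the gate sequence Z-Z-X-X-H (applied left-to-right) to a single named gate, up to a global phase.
H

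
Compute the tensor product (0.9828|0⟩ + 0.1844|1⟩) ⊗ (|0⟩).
0.9828|00⟩ + 0.1844|10⟩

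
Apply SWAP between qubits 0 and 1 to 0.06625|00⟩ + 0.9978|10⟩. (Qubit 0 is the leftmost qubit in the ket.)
0.06625|00⟩ + 0.9978|01⟩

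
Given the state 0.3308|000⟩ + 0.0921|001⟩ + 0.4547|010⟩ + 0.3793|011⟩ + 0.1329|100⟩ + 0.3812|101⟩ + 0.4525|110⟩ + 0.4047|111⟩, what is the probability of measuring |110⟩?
0.2048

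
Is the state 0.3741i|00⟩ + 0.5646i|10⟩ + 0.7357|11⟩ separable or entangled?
Entangled

Writing the state as a|00⟩ + b|01⟩ + c|10⟩ + d|11⟩, it is a product state iff ad − bc = 0.
Here (a, b, c, d) = (0.3741i, 0, 0.5646i, 0.7357): ad − bc = (0.3741i)(0.7357) − (0)(0.5646i) = 0.2752i ≠ 0, so the state is entangled.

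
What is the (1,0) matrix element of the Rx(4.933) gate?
-0.625i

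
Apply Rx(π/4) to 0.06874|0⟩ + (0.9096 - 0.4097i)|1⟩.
(-0.09328 - 0.3481i)|0⟩ + (0.8404 - 0.4048i)|1⟩

Rx(π/4) = [[cos(θ/2), −i·sin(θ/2)], [−i·sin(θ/2), cos(θ/2)]]; θ = π/4, cos(θ/2) ≈ 0.92388, sin(θ/2) ≈ 0.382683.
With a = amp(|0⟩) = 0.06874 and b = amp(|1⟩) = (0.9096 - 0.4097i):
new amp(|0⟩) = (0.92388)·a + (-0.382683i)·b = (-0.09328 - 0.3481i)
new amp(|1⟩) = (-0.382683i)·a + (0.92388)·b = (0.8404 - 0.4048i)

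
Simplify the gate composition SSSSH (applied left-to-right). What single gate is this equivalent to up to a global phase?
H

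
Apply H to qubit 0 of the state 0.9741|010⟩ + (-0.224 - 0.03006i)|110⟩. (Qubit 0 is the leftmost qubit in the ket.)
(0.5304 - 0.02126i)|010⟩ + (0.8472 + 0.02126i)|110⟩

H on qubit 0 mixes each pair of kets that differ only in qubit 0: amplitudes (a, b) of (|…0…⟩, |…1…⟩) become ((a + b)/√2, (a − b)/√2). Kets absent from the input have amplitude 0.
(|010⟩, |110⟩): (a, b) = (0.9741, (-0.224 - 0.03006i)) → ((0.5304 - 0.02126i), (0.8472 + 0.02126i))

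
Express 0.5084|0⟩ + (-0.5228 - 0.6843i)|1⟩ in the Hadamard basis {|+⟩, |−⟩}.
(-0.01018 - 0.4839i)|+⟩ + (0.7292 + 0.4839i)|−⟩

With |ψ⟩ = α|0⟩ + β|1⟩, the Hadamard-basis coefficients are ⟨+|ψ⟩ = (α + β)/√2 and ⟨−|ψ⟩ = (α − β)/√2.
Here α = 0.5084, β = (-0.5228 - 0.6843i): (α + β)/√2 = (-0.01018 - 0.4839i), (α − β)/√2 = (0.7292 + 0.4839i).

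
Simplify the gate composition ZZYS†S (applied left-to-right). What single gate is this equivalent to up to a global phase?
Y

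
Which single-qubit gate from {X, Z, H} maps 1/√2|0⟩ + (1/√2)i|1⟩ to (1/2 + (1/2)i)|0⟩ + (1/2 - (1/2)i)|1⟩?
H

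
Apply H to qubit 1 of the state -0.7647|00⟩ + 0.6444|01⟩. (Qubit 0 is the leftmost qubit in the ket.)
-0.08506|00⟩ - 0.9964|01⟩

H on qubit 1 mixes each pair of kets that differ only in qubit 1: amplitudes (a, b) of (|…0…⟩, |…1…⟩) become ((a + b)/√2, (a − b)/√2). Kets absent from the input have amplitude 0.
(|00⟩, |01⟩): (a, b) = (-0.7647, 0.6444) → (-0.08506, -0.9964)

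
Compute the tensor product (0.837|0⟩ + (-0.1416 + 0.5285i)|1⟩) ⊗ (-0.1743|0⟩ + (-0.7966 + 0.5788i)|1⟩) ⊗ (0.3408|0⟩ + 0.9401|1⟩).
-0.04972|000⟩ - 0.1372|001⟩ + (-0.2272 + 0.1651i)|010⟩ + (-0.6268 + 0.4554i)|011⟩ + (0.008411 - 0.03139i)|100⟩ + (0.0232 - 0.0866i)|101⟩ + (-0.06581 - 0.1714i)|110⟩ + (-0.1815 - 0.4728i)|111⟩

amp(|b₁b₂…⟩) = product of the factor amplitudes for bits b₁, b₂, …; only kets whose every factor amplitude is nonzero survive.
|000⟩: (0.837)(-0.1743)(0.3408) = -0.04972
|001⟩: (0.837)(-0.1743)(0.9401) = -0.1372
|010⟩: (0.837)(-0.7966 + 0.5788i)(0.3408) = (-0.2272 + 0.1651i)
|011⟩: (0.837)(-0.7966 + 0.5788i)(0.9401) = (-0.6268 + 0.4554i)
|100⟩: (-0.1416 + 0.5285i)(-0.1743)(0.3408) = (0.008411 - 0.03139i)
|101⟩: (-0.1416 + 0.5285i)(-0.1743)(0.9401) = (0.0232 - 0.0866i)
|110⟩: (-0.1416 + 0.5285i)(-0.7966 + 0.5788i)(0.3408) = (-0.06581 - 0.1714i)
|111⟩: (-0.1416 + 0.5285i)(-0.7966 + 0.5788i)(0.9401) = (-0.1815 - 0.4728i)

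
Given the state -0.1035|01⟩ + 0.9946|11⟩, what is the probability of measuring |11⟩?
0.9892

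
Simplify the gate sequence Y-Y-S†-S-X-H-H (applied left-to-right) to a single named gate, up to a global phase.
X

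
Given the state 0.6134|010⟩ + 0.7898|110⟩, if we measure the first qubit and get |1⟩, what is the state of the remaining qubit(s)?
|10⟩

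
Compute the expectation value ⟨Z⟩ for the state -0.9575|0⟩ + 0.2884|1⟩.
0.8336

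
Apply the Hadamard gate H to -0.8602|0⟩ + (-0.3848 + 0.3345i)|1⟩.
(-0.8803 + 0.2365i)|0⟩ + (-0.3362 - 0.2365i)|1⟩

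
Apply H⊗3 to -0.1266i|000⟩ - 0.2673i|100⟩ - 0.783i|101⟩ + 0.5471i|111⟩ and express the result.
-0.2227i|000⟩ - 0.05586i|001⟩ - 0.6095i|010⟩ + 0.331i|011⟩ + 0.1331i|100⟩ - 0.03366i|101⟩ + 0.52i|110⟩ - 0.4205i|111⟩

H⊗3 gives amp(|y⟩) = (1/2√2) Σ_x (−1)^(x·y) amp(|x⟩), where x·y is the number of positions in which both x and y have a 1.
|000⟩: (-0.1266i - 0.2673i - 0.783i + 0.5471i)/(2√2) = -0.2227i
|001⟩: (-0.1266i - 0.2673i + 0.783i - 0.5471i)/(2√2) = -0.05586i
|010⟩: (-0.1266i - 0.2673i - 0.783i - 0.5471i)/(2√2) = -0.6095i
|011⟩: (-0.1266i - 0.2673i + 0.783i + 0.5471i)/(2√2) = 0.331i
|100⟩: (-0.1266i + 0.2673i + 0.783i - 0.5471i)/(2√2) = 0.1331i
|101⟩: (-0.1266i + 0.2673i - 0.783i + 0.5471i)/(2√2) = -0.03366i
|110⟩: (-0.1266i + 0.2673i + 0.783i + 0.5471i)/(2√2) = 0.52i
|111⟩: (-0.1266i + 0.2673i - 0.783i - 0.5471i)/(2√2) = -0.4205i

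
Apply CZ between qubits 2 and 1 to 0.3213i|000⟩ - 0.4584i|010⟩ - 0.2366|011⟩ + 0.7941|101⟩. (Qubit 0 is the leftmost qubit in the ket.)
0.3213i|000⟩ - 0.4584i|010⟩ + 0.2366|011⟩ + 0.7941|101⟩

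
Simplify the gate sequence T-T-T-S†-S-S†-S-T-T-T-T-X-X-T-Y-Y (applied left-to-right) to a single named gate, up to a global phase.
I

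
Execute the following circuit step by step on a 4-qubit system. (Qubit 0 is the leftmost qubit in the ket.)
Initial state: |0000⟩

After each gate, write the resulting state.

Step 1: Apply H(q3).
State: 1/√2|0000⟩ + 1/√2|0001⟩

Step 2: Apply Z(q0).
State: 1/√2|0000⟩ + 1/√2|0001⟩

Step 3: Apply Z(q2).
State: 1/√2|0000⟩ + 1/√2|0001⟩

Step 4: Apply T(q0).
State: 1/√2|0000⟩ + 1/√2|0001⟩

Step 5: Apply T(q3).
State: 1/√2|0000⟩ + (1/2 + (1/2)i)|0001⟩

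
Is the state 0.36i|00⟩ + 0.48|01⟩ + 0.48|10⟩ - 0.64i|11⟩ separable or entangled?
Separable

Writing the state as a|00⟩ + b|01⟩ + c|10⟩ + d|11⟩, it is a product state iff ad − bc = 0.
Here (a, b, c, d) = (0.36i, 0.48, 0.48, -0.64i): ad − bc = (0.36i)(-0.64i) − (0.48)(0.48) = 0, so the state is separable.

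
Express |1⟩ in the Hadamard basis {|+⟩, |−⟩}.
1/√2|+⟩ - 1/√2|−⟩

With |ψ⟩ = α|0⟩ + β|1⟩, the Hadamard-basis coefficients are ⟨+|ψ⟩ = (α + β)/√2 and ⟨−|ψ⟩ = (α − β)/√2.
Here α = 0, β = 1: (α + β)/√2 = 1/√2, (α − β)/√2 = -1/√2.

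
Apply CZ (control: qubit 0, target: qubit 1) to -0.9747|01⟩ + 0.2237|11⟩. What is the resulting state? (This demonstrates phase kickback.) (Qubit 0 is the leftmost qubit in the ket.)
-0.9747|01⟩ - 0.2237|11⟩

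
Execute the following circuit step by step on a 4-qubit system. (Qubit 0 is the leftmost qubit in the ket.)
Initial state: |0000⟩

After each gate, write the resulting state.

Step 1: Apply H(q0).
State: 1/√2|0000⟩ + 1/√2|1000⟩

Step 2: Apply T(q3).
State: 1/√2|0000⟩ + 1/√2|1000⟩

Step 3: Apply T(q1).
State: 1/√2|0000⟩ + 1/√2|1000⟩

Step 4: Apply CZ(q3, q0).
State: 1/√2|0000⟩ + 1/√2|1000⟩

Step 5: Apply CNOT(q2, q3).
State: 1/√2|0000⟩ + 1/√2|1000⟩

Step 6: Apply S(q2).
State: 1/√2|0000⟩ + 1/√2|1000⟩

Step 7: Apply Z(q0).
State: 1/√2|0000⟩ - 1/√2|1000⟩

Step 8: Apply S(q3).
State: 1/√2|0000⟩ - 1/√2|1000⟩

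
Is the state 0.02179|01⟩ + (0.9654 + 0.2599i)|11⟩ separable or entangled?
Separable

Writing the state as a|00⟩ + b|01⟩ + c|10⟩ + d|11⟩, it is a product state iff ad − bc = 0.
Here (a, b, c, d) = (0, 0.02179, 0, (0.9654 + 0.2599i)): ad − bc = (0)(0.9654 + 0.2599i) − (0.02179)(0) = 0, so the state is separable.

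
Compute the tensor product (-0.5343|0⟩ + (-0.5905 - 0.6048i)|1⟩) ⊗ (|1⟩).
-0.5343|01⟩ + (-0.5905 - 0.6048i)|11⟩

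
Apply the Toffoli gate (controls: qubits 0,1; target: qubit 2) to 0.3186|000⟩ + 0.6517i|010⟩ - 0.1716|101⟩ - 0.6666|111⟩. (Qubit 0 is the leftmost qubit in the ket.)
0.3186|000⟩ + 0.6517i|010⟩ - 0.1716|101⟩ - 0.6666|110⟩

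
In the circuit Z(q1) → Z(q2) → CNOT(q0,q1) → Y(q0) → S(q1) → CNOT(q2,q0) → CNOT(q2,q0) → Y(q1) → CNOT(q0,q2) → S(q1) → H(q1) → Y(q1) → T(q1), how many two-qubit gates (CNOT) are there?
4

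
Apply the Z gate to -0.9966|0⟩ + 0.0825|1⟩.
-0.9966|0⟩ - 0.0825|1⟩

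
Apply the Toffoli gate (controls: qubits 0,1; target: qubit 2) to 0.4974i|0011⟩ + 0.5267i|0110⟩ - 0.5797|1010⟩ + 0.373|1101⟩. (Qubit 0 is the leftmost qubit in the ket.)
0.4974i|0011⟩ + 0.5267i|0110⟩ - 0.5797|1010⟩ + 0.373|1111⟩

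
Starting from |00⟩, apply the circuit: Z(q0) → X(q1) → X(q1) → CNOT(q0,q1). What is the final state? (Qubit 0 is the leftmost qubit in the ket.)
|00⟩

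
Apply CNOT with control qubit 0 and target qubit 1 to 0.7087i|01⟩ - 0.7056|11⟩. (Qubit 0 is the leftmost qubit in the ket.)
0.7087i|01⟩ - 0.7056|10⟩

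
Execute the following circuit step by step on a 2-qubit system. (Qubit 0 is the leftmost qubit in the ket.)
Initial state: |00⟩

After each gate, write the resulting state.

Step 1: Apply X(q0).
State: |10⟩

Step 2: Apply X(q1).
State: |11⟩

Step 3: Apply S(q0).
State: i|11⟩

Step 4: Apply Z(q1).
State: -i|11⟩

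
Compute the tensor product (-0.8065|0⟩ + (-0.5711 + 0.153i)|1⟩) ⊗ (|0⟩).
-0.8065|00⟩ + (-0.5711 + 0.153i)|10⟩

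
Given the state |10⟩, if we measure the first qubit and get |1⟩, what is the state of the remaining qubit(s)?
|0⟩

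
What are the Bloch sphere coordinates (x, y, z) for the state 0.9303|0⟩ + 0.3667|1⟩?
(0.6823, 0, 0.731)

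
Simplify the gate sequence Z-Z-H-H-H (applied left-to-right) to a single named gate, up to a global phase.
H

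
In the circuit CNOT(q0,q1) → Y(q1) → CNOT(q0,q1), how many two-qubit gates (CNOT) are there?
2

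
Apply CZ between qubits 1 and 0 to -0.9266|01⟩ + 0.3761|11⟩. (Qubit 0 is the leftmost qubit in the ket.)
-0.9266|01⟩ - 0.3761|11⟩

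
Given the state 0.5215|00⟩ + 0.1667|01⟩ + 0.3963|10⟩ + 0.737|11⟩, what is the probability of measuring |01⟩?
0.02779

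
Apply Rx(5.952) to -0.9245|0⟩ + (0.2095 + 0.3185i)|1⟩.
(0.9644 - 0.03453i)|0⟩ + (-0.2066 - 0.1618i)|1⟩

Rx(5.952) = [[cos(θ/2), −i·sin(θ/2)], [−i·sin(θ/2), cos(θ/2)]]; θ = 5.952, cos(θ/2) ≈ -0.986321, sin(θ/2) ≈ 0.164837.
With a = amp(|0⟩) = -0.9245 and b = amp(|1⟩) = (0.2095 + 0.3185i):
new amp(|0⟩) = (-0.986321)·a + (-0.164837i)·b = (0.9644 - 0.03453i)
new amp(|1⟩) = (-0.164837i)·a + (-0.986321)·b = (-0.2066 - 0.1618i)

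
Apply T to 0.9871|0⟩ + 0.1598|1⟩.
0.9871|0⟩ + (0.113 + 0.113i)|1⟩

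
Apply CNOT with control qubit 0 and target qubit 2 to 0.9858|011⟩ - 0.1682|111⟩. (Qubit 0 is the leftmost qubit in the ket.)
0.9858|011⟩ - 0.1682|110⟩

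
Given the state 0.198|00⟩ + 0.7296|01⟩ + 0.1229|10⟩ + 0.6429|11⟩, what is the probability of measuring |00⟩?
0.0392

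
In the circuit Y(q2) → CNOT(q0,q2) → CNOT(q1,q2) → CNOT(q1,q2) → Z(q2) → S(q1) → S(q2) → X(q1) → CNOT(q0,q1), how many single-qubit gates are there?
5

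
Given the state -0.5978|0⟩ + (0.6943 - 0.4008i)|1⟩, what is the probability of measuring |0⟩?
0.3574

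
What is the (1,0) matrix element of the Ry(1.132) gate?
0.5363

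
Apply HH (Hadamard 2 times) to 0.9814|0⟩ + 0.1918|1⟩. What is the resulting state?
0.9814|0⟩ + 0.1918|1⟩

H² = I, so an even number of Hadamards cancels: H^2 = I and the state is unchanged.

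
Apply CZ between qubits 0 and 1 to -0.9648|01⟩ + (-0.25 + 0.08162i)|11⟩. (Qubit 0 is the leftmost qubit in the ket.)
-0.9648|01⟩ + (0.25 - 0.08162i)|11⟩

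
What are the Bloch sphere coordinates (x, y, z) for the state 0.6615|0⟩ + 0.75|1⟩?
(0.9923, 0, -0.1249)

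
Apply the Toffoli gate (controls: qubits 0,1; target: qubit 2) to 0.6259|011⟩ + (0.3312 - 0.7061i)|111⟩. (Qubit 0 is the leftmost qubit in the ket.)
0.6259|011⟩ + (0.3312 - 0.7061i)|110⟩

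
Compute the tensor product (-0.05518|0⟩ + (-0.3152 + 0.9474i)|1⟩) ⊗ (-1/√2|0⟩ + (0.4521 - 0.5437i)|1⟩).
0.03902|00⟩ + (-0.02495 + 0.03i)|01⟩ + (0.2229 - 0.6699i)|10⟩ + (0.3726 + 0.5997i)|11⟩

amp(|b₁b₂…⟩) = product of the factor amplitudes for bits b₁, b₂, …; only kets whose every factor amplitude is nonzero survive.
|00⟩: (-0.05518)(-1/√2) = 0.03902
|01⟩: (-0.05518)(0.4521 - 0.5437i) = (-0.02495 + 0.03i)
|10⟩: (-0.3152 + 0.9474i)(-1/√2) = (0.2229 - 0.6699i)
|11⟩: (-0.3152 + 0.9474i)(0.4521 - 0.5437i) = (0.3726 + 0.5997i)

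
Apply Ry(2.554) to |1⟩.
-0.9572|0⟩ + 0.2896|1⟩

Ry(2.554) = [[cos(θ/2), −sin(θ/2)], [sin(θ/2), cos(θ/2)]]; θ = 2.554, cos(θ/2) ≈ 0.289588, sin(θ/2) ≈ 0.957151.
With a = amp(|0⟩) = 0 and b = amp(|1⟩) = 1:
new amp(|0⟩) = (0.289588)·a + (-0.957151)·b = -0.9572
new amp(|1⟩) = (0.957151)·a + (0.289588)·b = 0.2896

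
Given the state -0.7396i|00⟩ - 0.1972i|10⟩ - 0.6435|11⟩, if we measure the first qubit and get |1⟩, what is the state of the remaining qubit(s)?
-0.293i|0⟩ - 0.9561|1⟩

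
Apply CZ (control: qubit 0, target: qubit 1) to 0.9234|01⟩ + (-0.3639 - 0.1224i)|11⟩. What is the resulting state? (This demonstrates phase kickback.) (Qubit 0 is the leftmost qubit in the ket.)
0.9234|01⟩ + (0.3639 + 0.1224i)|11⟩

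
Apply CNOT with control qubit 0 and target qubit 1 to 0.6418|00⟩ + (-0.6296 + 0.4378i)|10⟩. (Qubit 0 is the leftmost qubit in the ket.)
0.6418|00⟩ + (-0.6296 + 0.4378i)|11⟩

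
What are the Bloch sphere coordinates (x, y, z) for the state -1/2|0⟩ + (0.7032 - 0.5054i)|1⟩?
(-0.7032, 0.5054, -0.4999)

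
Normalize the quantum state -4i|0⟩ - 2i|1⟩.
-0.8944i|0⟩ - (1/√5)i|1⟩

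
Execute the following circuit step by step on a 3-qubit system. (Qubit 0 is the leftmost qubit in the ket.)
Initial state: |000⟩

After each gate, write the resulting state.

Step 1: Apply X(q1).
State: |010⟩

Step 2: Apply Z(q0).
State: |010⟩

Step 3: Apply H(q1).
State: 1/√2|000⟩ - 1/√2|010⟩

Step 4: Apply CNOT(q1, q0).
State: 1/√2|000⟩ - 1/√2|110⟩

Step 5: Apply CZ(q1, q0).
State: 1/√2|000⟩ + 1/√2|110⟩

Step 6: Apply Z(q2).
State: 1/√2|000⟩ + 1/√2|110⟩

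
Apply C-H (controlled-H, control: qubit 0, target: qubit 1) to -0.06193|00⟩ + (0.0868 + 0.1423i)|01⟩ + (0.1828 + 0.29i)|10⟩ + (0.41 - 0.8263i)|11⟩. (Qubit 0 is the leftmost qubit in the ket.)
-0.06193|00⟩ + (0.0868 + 0.1423i)|01⟩ + (0.4192 - 0.3792i)|10⟩ + (-0.1607 + 0.7893i)|11⟩

C-H leaves the control-|0⟩ kets |00⟩, |01⟩ unchanged and applies H to qubit 1 on the control-|1⟩ pair (|10⟩, |11⟩).
H = [[1/√2, 1/√2], [1/√2, -1/√2]].
With a = amp(|10⟩) = (0.1828 + 0.29i) and b = amp(|11⟩) = (0.41 - 0.8263i):
new amp(|10⟩) = (1/√2)·a + (1/√2)·b = (0.4192 - 0.3792i)
new amp(|11⟩) = (1/√2)·a + (-1/√2)·b = (-0.1607 + 0.7893i)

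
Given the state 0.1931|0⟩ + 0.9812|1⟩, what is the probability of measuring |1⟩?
0.9628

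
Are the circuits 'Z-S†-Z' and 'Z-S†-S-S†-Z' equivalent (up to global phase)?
Yes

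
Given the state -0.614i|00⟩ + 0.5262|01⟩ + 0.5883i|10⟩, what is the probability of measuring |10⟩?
0.3461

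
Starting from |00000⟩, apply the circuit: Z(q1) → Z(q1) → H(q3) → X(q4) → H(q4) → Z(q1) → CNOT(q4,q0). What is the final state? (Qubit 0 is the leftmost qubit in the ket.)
1/2|00000⟩ + 1/2|00010⟩ - 1/2|10001⟩ - 1/2|10011⟩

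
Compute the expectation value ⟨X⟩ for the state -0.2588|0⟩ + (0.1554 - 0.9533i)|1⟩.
-0.08044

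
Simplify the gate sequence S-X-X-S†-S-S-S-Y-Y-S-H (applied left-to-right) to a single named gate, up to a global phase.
H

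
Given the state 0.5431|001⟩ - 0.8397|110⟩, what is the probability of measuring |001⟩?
0.295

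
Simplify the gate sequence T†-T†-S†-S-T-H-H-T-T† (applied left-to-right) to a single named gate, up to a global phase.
T†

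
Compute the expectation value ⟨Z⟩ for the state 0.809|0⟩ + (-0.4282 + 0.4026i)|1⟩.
0.309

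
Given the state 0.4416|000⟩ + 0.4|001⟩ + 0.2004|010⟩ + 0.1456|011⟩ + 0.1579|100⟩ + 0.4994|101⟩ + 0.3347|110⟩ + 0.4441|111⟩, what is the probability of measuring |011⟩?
0.0212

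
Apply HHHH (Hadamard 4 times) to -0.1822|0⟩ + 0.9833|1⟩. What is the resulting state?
-0.1822|0⟩ + 0.9833|1⟩

H² = I, so an even number of Hadamards cancels: H^4 = I and the state is unchanged.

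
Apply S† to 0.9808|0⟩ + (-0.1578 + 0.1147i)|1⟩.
0.9808|0⟩ + (0.1147 + 0.1578i)|1⟩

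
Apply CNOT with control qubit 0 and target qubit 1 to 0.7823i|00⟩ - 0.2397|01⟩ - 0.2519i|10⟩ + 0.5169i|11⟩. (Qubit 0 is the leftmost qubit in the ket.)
0.7823i|00⟩ - 0.2397|01⟩ + 0.5169i|10⟩ - 0.2519i|11⟩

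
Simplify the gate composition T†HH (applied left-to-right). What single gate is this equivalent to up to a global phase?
T†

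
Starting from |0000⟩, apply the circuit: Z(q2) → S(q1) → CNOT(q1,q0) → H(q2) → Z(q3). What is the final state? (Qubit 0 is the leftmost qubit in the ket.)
1/√2|0000⟩ + 1/√2|0010⟩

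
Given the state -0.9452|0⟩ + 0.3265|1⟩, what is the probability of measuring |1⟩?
0.1066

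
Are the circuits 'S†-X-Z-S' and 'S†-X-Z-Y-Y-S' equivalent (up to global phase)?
Yes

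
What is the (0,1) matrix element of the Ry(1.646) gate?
-0.7332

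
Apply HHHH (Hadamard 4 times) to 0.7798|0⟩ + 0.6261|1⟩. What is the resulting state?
0.7798|0⟩ + 0.6261|1⟩

H² = I, so an even number of Hadamards cancels: H^4 = I and the state is unchanged.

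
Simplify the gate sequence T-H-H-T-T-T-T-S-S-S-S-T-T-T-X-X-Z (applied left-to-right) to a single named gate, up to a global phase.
Z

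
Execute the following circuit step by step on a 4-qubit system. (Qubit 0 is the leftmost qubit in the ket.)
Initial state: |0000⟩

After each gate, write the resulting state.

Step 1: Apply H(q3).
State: 1/√2|0000⟩ + 1/√2|0001⟩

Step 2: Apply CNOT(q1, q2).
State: 1/√2|0000⟩ + 1/√2|0001⟩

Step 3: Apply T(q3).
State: 1/√2|0000⟩ + (1/2 + (1/2)i)|0001⟩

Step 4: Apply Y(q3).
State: (1/2 - (1/2)i)|0000⟩ + (1/√2)i|0001⟩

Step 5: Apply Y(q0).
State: (1/2 + (1/2)i)|1000⟩ - 1/√2|1001⟩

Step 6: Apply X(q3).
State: -1/√2|1000⟩ + (1/2 + (1/2)i)|1001⟩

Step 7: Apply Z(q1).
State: -1/√2|1000⟩ + (1/2 + (1/2)i)|1001⟩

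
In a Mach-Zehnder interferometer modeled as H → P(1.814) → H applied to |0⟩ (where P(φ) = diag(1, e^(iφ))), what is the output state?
(0.3796 + 0.4853i)|0⟩ + (0.6204 - 0.4853i)|1⟩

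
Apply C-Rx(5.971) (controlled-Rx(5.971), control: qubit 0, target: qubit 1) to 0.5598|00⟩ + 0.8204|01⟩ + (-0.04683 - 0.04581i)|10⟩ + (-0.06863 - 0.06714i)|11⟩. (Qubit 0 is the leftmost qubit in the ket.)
0.5598|00⟩ + 0.8204|01⟩ + (0.03582 + 0.05592i)|10⟩ + (0.06067 + 0.0736i)|11⟩

C-Rx(5.971) leaves the control-|0⟩ kets |00⟩, |01⟩ unchanged and applies Rx(5.971) to qubit 1 on the control-|1⟩ pair (|10⟩, |11⟩).
Rx(5.971) = [[cos(θ/2), −i·sin(θ/2)], [−i·sin(θ/2), cos(θ/2)]]; θ = 5.971, cos(θ/2) ≈ -0.987842, sin(θ/2) ≈ 0.15546.
With a = amp(|10⟩) = (-0.04683 - 0.04581i) and b = amp(|11⟩) = (-0.06863 - 0.06714i):
new amp(|10⟩) = (-0.987842)·a + (-0.15546i)·b = (0.03582 + 0.05592i)
new amp(|11⟩) = (-0.15546i)·a + (-0.987842)·b = (0.06067 + 0.0736i)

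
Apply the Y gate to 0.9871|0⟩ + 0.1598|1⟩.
-0.1598i|0⟩ + 0.9871i|1⟩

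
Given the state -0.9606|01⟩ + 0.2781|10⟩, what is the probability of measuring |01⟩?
0.9228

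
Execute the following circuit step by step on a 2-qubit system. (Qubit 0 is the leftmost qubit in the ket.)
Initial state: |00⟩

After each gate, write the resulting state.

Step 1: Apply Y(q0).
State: i|10⟩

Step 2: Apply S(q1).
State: i|10⟩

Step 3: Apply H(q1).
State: (1/√2)i|10⟩ + (1/√2)i|11⟩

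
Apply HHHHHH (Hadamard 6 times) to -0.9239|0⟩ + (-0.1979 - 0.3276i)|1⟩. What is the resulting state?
-0.9239|0⟩ + (-0.1979 - 0.3276i)|1⟩

H² = I, so an even number of Hadamards cancels: H^6 = I and the state is unchanged.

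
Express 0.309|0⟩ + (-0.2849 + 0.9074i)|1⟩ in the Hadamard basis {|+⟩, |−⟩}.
(0.01704 + 0.6416i)|+⟩ + (0.42 - 0.6416i)|−⟩

With |ψ⟩ = α|0⟩ + β|1⟩, the Hadamard-basis coefficients are ⟨+|ψ⟩ = (α + β)/√2 and ⟨−|ψ⟩ = (α − β)/√2.
Here α = 0.309, β = (-0.2849 + 0.9074i): (α + β)/√2 = (0.01704 + 0.6416i), (α − β)/√2 = (0.42 - 0.6416i).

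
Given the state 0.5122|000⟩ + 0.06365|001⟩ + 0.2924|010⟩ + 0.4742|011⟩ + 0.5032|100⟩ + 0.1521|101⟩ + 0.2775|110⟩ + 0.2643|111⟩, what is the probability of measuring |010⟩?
0.0855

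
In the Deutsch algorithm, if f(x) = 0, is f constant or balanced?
Constant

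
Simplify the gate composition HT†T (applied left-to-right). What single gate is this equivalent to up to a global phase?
H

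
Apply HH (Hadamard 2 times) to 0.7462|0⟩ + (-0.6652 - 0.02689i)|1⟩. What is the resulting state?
0.7462|0⟩ + (-0.6652 - 0.02689i)|1⟩

H² = I, so an even number of Hadamards cancels: H^2 = I and the state is unchanged.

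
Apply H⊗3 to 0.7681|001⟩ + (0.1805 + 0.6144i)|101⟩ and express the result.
(0.3354 + 0.2172i)|000⟩ + (-0.3354 - 0.2172i)|001⟩ + (0.3354 + 0.2172i)|010⟩ + (-0.3354 - 0.2172i)|011⟩ + (0.2077 - 0.2172i)|100⟩ + (-0.2077 + 0.2172i)|101⟩ + (0.2077 - 0.2172i)|110⟩ + (-0.2077 + 0.2172i)|111⟩

H⊗3 gives amp(|y⟩) = (1/2√2) Σ_x (−1)^(x·y) amp(|x⟩), where x·y is the number of positions in which both x and y have a 1.
|000⟩: (0.7681 + (0.1805 + 0.6144i))/(2√2) = (0.3354 + 0.2172i)
|001⟩: (-0.7681 - (0.1805 + 0.6144i))/(2√2) = (-0.3354 - 0.2172i)
|010⟩: (0.7681 + (0.1805 + 0.6144i))/(2√2) = (0.3354 + 0.2172i)
|011⟩: (-0.7681 - (0.1805 + 0.6144i))/(2√2) = (-0.3354 - 0.2172i)
|100⟩: (0.7681 - (0.1805 + 0.6144i))/(2√2) = (0.2077 - 0.2172i)
|101⟩: (-0.7681 + (0.1805 + 0.6144i))/(2√2) = (-0.2077 + 0.2172i)
|110⟩: (0.7681 - (0.1805 + 0.6144i))/(2√2) = (0.2077 - 0.2172i)
|111⟩: (-0.7681 + (0.1805 + 0.6144i))/(2√2) = (-0.2077 + 0.2172i)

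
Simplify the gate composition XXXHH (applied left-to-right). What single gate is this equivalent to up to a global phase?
X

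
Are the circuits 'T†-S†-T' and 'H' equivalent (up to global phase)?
No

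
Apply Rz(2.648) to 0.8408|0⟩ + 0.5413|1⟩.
(0.2054 - 0.8153i)|0⟩ + (0.1322 + 0.5249i)|1⟩

Rz(2.648) = [[e^(−iθ/2), 0], [0, e^(iθ/2)]] with e^(±iθ/2) = cos(θ/2) ± i·sin(θ/2); θ = 2.648, cos(θ/2) ≈ 0.244299, sin(θ/2) ≈ 0.9697.
With a = amp(|0⟩) = 0.8408 and b = amp(|1⟩) = 0.5413:
new amp(|0⟩) = (0.244299 - 0.9697i)·a = (0.2054 - 0.8153i)
new amp(|1⟩) = (0.244299 + 0.9697i)·b = (0.1322 + 0.5249i)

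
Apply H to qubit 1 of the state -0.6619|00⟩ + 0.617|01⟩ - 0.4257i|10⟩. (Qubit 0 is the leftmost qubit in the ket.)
-0.03175|00⟩ - 0.9043|01⟩ - 0.301i|10⟩ - 0.301i|11⟩

H on qubit 1 mixes each pair of kets that differ only in qubit 1: amplitudes (a, b) of (|…0…⟩, |…1…⟩) become ((a + b)/√2, (a − b)/√2). Kets absent from the input have amplitude 0.
(|00⟩, |01⟩): (a, b) = (-0.6619, 0.617) → (-0.03175, -0.9043)
(|10⟩, |11⟩): (a, b) = (-0.4257i, 0) → (-0.301i, -0.301i)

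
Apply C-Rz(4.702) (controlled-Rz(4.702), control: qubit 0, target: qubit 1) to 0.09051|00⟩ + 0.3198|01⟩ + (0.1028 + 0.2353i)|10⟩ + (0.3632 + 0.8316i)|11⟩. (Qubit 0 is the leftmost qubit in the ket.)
0.09051|00⟩ + 0.3198|01⟩ + (0.09493 - 0.2386i)|10⟩ + (-0.8466 - 0.3268i)|11⟩

C-Rz(4.702) leaves the control-|0⟩ kets |00⟩, |01⟩ unchanged and applies Rz(4.702) to qubit 1 on the control-|1⟩ pair (|10⟩, |11⟩).
Rz(4.702) = [[e^(−iθ/2), 0], [0, e^(iθ/2)]] with e^(±iθ/2) = cos(θ/2) ± i·sin(θ/2); θ = 4.702, cos(θ/2) ≈ -0.703424, sin(θ/2) ≈ 0.71077.
With a = amp(|10⟩) = (0.1028 + 0.2353i) and b = amp(|11⟩) = (0.3632 + 0.8316i):
new amp(|10⟩) = (-0.703424 - 0.71077i)·a = (0.09493 - 0.2386i)
new amp(|11⟩) = (-0.703424 + 0.71077i)·b = (-0.8466 - 0.3268i)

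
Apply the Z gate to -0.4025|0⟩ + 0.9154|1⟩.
-0.4025|0⟩ - 0.9154|1⟩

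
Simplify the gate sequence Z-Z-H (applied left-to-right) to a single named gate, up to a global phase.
H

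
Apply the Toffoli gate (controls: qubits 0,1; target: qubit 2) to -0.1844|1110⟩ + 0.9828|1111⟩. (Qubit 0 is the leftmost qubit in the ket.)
-0.1844|1100⟩ + 0.9828|1101⟩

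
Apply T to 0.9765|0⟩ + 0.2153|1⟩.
0.9765|0⟩ + (0.1522 + 0.1522i)|1⟩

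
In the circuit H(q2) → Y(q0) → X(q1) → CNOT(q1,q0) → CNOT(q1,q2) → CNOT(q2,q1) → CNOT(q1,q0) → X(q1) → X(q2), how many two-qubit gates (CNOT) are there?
4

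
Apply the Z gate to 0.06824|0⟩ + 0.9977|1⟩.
0.06824|0⟩ - 0.9977|1⟩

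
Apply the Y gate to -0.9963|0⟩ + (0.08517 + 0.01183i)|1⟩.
(0.01183 - 0.08517i)|0⟩ - 0.9963i|1⟩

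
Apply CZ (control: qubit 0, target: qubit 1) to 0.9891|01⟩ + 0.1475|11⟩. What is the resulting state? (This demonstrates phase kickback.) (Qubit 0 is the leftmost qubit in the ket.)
0.9891|01⟩ - 0.1475|11⟩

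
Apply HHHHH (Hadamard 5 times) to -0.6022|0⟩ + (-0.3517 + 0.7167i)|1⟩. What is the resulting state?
(-0.6745 + 0.5068i)|0⟩ + (-0.1771 - 0.5068i)|1⟩

H² = I, so H^5 = H: a single Hadamard. With (a, b) = (-0.6022, (-0.3517 + 0.7167i)), H gives ((a + b)/√2, (a − b)/√2) = ((-0.6745 + 0.5068i), (-0.1771 - 0.5068i)).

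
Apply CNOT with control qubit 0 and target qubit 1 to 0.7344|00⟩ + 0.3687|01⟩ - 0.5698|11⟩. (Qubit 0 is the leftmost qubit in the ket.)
0.7344|00⟩ + 0.3687|01⟩ - 0.5698|10⟩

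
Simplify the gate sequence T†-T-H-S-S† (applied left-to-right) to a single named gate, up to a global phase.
H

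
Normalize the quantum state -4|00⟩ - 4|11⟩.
-1/√2|00⟩ - 1/√2|11⟩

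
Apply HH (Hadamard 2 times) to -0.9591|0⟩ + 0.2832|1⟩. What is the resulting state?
-0.9591|0⟩ + 0.2832|1⟩

H² = I, so an even number of Hadamards cancels: H^2 = I and the state is unchanged.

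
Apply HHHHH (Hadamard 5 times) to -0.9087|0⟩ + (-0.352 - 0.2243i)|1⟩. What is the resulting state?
(-0.8914 - 0.1586i)|0⟩ + (-0.3936 + 0.1586i)|1⟩

H² = I, so H^5 = H: a single Hadamard. With (a, b) = (-0.9087, (-0.352 - 0.2243i)), H gives ((a + b)/√2, (a − b)/√2) = ((-0.8914 - 0.1586i), (-0.3936 + 0.1586i)).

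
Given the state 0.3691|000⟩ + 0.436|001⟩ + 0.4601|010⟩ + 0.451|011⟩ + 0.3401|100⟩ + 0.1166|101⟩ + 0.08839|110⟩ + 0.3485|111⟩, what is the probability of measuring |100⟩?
0.1157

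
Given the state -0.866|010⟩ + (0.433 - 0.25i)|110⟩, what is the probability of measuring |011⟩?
0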